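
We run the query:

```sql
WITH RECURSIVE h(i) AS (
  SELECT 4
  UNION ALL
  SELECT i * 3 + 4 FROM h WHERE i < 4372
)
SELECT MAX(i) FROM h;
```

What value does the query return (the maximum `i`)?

Base: i=4.
Iteration 1: 4 < 4372 holds -> i = 4 * 3 + 4 = 16.
Iteration 2: 16 < 4372 holds -> i = 16 * 3 + 4 = 52.
Iteration 3: 52 < 4372 holds -> i = 52 * 3 + 4 = 160.
Iteration 4: 160 < 4372 holds -> i = 160 * 3 + 4 = 484.
Iteration 5: 484 < 4372 holds -> i = 484 * 3 + 4 = 1456.
Iteration 6: 1456 < 4372 holds -> i = 1456 * 3 + 4 = 4372.
Iteration 7: 4372 < 4372 fails; recursion stops.
i values: 4, 16, 52, 160, 484, 1456, 4372; the maximum is 4372.

4372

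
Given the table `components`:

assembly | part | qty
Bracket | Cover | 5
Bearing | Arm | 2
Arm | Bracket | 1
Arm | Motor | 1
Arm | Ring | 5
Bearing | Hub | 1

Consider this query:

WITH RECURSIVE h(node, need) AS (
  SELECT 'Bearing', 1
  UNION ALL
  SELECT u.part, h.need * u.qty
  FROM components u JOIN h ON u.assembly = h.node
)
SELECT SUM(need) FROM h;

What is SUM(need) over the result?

Base: (Bearing, need=1).
Iteration 1: components of {Bearing} -> Arm = 1*2 = 2, Hub = 1*1 = 1.
Iteration 2: components of {Arm,Hub} -> Bracket = 2*1 = 2, Motor = 2*1 = 2, Ring = 2*5 = 10.
Iteration 3: components of {Bracket,Motor,Ring} -> Cover = 2*5 = 10.
Iteration 4: no further components; recursion stops.
SUM(need) = 1 + 2 + 1 + 10 + 2 + 2 + 10 = 28.

28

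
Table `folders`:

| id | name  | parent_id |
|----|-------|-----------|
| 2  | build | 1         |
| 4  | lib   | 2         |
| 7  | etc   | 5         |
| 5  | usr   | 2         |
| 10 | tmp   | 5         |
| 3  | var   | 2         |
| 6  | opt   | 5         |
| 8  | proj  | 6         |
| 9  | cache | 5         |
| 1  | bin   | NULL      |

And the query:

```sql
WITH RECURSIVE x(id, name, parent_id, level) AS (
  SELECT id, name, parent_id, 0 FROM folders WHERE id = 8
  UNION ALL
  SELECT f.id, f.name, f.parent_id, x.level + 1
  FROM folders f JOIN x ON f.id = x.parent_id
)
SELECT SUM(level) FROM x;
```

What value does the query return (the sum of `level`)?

10

Base: id=8 (proj), parent_id=6, level 0.
Iteration 1: join on id=6 -> opt (id 6, parent_id=5, level 1).
Iteration 2: join on id=5 -> usr (id 5, parent_id=2, level 2).
Iteration 3: join on id=2 -> build (id 2, parent_id=1, level 3).
Iteration 4: join on id=1 -> bin (id 1, parent_id=NULL, level 4).
Iteration 5: parent_id is NULL; no match; recursion stops.
SUM(level) = 0 + 1 + 2 + 3 + 4 = 10.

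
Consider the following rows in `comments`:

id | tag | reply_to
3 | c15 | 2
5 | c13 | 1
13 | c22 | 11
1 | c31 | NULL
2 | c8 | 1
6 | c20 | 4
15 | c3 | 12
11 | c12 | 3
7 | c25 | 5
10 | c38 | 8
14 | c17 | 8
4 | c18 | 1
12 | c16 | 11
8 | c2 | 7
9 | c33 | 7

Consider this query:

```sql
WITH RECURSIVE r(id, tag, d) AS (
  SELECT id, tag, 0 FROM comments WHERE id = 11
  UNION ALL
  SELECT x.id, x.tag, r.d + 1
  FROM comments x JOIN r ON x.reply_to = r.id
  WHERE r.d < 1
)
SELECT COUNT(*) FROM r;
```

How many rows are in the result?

Base: id=11 (c12) at d 0.
Iteration 1: rows with reply_to in {11} -> c16 (id 12, d 1), c22 (id 13, d 1).
Iteration 2: d < 1 fails for all current rows; recursion stops.
Total rows emitted: 3.

3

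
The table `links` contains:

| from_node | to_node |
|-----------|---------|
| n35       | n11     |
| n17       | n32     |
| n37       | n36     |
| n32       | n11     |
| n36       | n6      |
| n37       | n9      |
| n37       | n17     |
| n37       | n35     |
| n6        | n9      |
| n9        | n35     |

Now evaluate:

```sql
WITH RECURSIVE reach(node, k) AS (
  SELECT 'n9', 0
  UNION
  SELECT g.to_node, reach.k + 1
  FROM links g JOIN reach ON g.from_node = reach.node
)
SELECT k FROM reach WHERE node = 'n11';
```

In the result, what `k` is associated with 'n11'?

Base: (n9, k=0).
Iteration 1: edges from {n9} -> (n35, k=1).
Iteration 2: edges from {n35} -> (n11, k=2).
Iteration 3: no outgoing edges from {n11}; recursion stops.

2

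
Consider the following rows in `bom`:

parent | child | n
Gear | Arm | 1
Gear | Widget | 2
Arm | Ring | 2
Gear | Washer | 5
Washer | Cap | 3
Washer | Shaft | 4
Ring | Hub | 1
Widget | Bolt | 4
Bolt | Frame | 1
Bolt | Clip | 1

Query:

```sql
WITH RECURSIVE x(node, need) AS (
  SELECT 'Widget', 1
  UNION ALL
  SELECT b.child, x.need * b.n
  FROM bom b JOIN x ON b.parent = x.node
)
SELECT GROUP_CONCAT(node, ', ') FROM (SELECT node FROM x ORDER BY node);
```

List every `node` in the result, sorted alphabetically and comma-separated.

Base: (Widget, need=1).
Iteration 1: components of {Widget} -> Bolt = 1*4 = 4.
Iteration 2: components of {Bolt} -> Clip = 4*1 = 4, Frame = 4*1 = 4.
Iteration 3: no further components; recursion stops.

Bolt, Clip, Frame, Widget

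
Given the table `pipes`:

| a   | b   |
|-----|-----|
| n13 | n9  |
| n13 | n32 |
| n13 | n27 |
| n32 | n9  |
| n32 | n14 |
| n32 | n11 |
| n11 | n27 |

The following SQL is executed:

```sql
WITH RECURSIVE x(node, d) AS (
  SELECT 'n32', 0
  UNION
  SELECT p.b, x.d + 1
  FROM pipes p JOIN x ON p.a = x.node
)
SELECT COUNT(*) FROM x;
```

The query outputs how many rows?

5

Base: (n32, d=0).
Iteration 1: edges from {n32} -> (n11, d=1), (n14, d=1), (n9, d=1).
Iteration 2: edges from {n11,n14,n9} -> (n27, d=2).
Iteration 3: no outgoing edges from {n27}; recursion stops.
Total rows emitted: 5.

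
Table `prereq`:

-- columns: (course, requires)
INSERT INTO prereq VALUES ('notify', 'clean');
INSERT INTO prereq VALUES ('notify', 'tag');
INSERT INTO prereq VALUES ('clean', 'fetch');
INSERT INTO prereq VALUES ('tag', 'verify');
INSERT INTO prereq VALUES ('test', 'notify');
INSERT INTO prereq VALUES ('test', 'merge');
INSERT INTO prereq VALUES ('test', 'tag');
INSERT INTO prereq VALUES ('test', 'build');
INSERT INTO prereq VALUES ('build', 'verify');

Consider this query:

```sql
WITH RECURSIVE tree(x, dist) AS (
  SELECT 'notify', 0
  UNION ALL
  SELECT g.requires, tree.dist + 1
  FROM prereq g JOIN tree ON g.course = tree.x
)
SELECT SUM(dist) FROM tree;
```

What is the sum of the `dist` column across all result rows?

Base: (notify, dist=0).
Iteration 1: edges from {notify} -> (clean, dist=1), (tag, dist=1).
Iteration 2: edges from {clean,tag} -> (fetch, dist=2), (verify, dist=2).
Iteration 3: no outgoing edges from {fetch,verify}; recursion stops.
SUM(dist) = 0 + 1 + 1 + 2 + 2 = 6.

6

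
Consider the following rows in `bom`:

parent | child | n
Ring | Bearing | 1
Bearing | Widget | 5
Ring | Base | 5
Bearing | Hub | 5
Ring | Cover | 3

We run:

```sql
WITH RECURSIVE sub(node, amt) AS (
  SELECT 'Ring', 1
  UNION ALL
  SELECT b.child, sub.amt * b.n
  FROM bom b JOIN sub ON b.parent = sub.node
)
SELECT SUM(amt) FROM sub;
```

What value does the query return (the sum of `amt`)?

Base: (Ring, amt=1).
Iteration 1: components of {Ring} -> Base = 1*5 = 5, Bearing = 1*1 = 1, Cover = 1*3 = 3.
Iteration 2: components of {Base,Bearing,Cover} -> Hub = 1*5 = 5, Widget = 1*5 = 5.
Iteration 3: no further components; recursion stops.
SUM(amt) = 1 + 1 + 5 + 3 + 5 + 5 = 20.

20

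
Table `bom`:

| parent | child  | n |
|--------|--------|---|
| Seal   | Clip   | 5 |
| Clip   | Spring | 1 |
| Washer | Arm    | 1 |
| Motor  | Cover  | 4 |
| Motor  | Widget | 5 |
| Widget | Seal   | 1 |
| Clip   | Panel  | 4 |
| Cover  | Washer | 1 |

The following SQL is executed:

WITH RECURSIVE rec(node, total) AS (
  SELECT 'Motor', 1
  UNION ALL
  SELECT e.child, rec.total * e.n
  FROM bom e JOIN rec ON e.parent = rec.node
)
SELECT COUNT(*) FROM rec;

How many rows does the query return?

Base: (Motor, total=1).
Iteration 1: components of {Motor} -> Cover = 1*4 = 4, Widget = 1*5 = 5.
Iteration 2: components of {Cover,Widget} -> Seal = 5*1 = 5, Washer = 4*1 = 4.
Iteration 3: components of {Seal,Washer} -> Arm = 4*1 = 4, Clip = 5*5 = 25.
Iteration 4: components of {Arm,Clip} -> Panel = 25*4 = 100, Spring = 25*1 = 25.
Iteration 5: no further components; recursion stops.
Total rows emitted: 9.

9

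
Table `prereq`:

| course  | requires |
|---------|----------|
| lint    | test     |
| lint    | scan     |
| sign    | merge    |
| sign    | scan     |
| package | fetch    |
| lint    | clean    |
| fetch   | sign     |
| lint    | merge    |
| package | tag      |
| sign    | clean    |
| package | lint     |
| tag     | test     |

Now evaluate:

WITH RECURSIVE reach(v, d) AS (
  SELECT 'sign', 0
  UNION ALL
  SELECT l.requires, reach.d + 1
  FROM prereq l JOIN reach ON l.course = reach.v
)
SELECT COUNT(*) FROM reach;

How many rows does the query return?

Base: (sign, d=0).
Iteration 1: edges from {sign} -> (clean, d=1), (merge, d=1), (scan, d=1).
Iteration 2: no outgoing edges from {clean,merge,scan}; recursion stops.
Total rows emitted: 4.

4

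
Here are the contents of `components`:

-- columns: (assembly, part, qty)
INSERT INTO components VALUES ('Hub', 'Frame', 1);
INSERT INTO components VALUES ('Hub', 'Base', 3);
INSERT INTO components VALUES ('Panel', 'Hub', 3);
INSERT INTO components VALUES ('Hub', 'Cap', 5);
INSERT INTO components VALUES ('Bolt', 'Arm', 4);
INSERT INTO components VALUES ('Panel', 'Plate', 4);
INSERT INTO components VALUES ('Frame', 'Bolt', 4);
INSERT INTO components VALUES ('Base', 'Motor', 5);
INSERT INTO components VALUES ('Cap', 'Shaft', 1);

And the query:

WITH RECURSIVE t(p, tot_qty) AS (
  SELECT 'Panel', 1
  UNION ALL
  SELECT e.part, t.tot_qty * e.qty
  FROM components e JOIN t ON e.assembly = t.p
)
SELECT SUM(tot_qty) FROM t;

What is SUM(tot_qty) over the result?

Base: (Panel, tot_qty=1).
Iteration 1: components of {Panel} -> Hub = 1*3 = 3, Plate = 1*4 = 4.
Iteration 2: components of {Hub,Plate} -> Base = 3*3 = 9, Cap = 3*5 = 15, Frame = 3*1 = 3.
Iteration 3: components of {Base,Cap,Frame} -> Bolt = 3*4 = 12, Motor = 9*5 = 45, Shaft = 15*1 = 15.
Iteration 4: components of {Bolt,Motor,Shaft} -> Arm = 12*4 = 48.
Iteration 5: no further components; recursion stops.
SUM(tot_qty) = 1 + 3 + 4 + 3 + 9 + 15 + 12 + 45 + 15 + 48 = 155.

155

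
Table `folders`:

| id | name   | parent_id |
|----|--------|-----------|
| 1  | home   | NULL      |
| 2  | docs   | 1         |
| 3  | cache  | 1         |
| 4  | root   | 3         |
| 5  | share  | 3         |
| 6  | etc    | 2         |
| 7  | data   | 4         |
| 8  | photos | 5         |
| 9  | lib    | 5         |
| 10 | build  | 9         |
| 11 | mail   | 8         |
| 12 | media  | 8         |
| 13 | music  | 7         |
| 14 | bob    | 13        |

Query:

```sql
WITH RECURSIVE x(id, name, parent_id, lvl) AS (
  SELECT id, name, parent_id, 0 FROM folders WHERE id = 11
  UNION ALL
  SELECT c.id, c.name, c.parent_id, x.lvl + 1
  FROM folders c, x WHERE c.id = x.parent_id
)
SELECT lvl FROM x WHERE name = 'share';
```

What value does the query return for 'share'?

2

Base: id=11 (mail), parent_id=8, lvl 0.
Iteration 1: join on id=8 -> photos (id 8, parent_id=5, lvl 1).
Iteration 2: join on id=5 -> share (id 5, parent_id=3, lvl 2).
Iteration 3: join on id=3 -> cache (id 3, parent_id=1, lvl 3).
Iteration 4: join on id=1 -> home (id 1, parent_id=NULL, lvl 4).
Iteration 5: parent_id is NULL; no match; recursion stops.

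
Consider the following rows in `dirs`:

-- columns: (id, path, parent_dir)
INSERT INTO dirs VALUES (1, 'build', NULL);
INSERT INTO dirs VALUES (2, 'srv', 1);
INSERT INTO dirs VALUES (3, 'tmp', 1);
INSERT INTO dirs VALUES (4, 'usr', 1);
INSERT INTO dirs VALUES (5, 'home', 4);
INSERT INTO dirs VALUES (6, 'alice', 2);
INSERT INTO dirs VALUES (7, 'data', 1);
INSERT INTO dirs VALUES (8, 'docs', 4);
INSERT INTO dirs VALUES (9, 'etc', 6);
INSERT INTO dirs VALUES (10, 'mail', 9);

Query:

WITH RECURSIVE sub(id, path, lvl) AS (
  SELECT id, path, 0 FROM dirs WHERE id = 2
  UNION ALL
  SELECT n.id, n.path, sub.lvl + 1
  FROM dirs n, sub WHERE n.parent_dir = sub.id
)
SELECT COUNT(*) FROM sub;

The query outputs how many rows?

Base: id=2 (srv) at lvl 0.
Iteration 1: rows with parent_dir in {2} -> alice (id 6, lvl 1).
Iteration 2: rows with parent_dir in {6} -> etc (id 9, lvl 2).
Iteration 3: rows with parent_dir in {9} -> mail (id 10, lvl 3).
Iteration 4: no rows with parent_dir in {10}; recursion stops.
Total rows emitted: 4.

4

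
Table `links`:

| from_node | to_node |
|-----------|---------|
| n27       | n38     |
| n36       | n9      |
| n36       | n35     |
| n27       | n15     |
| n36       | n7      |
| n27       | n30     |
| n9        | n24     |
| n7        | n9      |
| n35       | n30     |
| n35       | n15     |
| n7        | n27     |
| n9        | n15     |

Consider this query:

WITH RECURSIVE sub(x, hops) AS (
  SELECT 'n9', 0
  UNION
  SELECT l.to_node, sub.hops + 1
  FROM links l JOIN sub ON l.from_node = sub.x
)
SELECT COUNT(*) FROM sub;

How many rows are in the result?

Base: (n9, hops=0).
Iteration 1: edges from {n9} -> (n15, hops=1), (n24, hops=1).
Iteration 2: no outgoing edges from {n15,n24}; recursion stops.
Total rows emitted: 3.

3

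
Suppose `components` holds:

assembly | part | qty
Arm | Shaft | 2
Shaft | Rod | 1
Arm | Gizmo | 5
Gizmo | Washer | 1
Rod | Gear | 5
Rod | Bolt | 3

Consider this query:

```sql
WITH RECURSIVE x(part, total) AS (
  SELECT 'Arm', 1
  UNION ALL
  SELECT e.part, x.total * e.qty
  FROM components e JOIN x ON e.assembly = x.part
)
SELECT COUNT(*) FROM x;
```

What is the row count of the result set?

Base: (Arm, total=1).
Iteration 1: components of {Arm} -> Gizmo = 1*5 = 5, Shaft = 1*2 = 2.
Iteration 2: components of {Gizmo,Shaft} -> Rod = 2*1 = 2, Washer = 5*1 = 5.
Iteration 3: components of {Rod,Washer} -> Bolt = 2*3 = 6, Gear = 2*5 = 10.
Iteration 4: no further components; recursion stops.
Total rows emitted: 7.

7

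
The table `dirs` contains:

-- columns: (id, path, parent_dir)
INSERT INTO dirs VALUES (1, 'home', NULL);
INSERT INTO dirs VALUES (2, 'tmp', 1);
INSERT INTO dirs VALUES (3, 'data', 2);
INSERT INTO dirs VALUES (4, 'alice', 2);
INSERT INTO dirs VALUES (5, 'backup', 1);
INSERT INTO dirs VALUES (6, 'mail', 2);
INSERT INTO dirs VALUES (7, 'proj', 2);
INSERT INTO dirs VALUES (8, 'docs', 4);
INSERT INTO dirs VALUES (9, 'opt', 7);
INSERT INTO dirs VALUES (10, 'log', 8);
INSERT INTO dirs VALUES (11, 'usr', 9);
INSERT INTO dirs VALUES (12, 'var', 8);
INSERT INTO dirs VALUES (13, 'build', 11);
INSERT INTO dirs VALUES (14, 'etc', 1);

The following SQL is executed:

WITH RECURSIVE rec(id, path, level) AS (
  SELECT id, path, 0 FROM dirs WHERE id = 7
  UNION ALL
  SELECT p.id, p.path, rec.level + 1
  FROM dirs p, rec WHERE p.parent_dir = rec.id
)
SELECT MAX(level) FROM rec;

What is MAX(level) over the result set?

Base: id=7 (proj) at level 0.
Iteration 1: rows with parent_dir in {7} -> opt (id 9, level 1).
Iteration 2: rows with parent_dir in {9} -> usr (id 11, level 2).
Iteration 3: rows with parent_dir in {11} -> build (id 13, level 3).
Iteration 4: no rows with parent_dir in {13}; recursion stops.
level values: 0, 1, 2, 3; the maximum is 3.

3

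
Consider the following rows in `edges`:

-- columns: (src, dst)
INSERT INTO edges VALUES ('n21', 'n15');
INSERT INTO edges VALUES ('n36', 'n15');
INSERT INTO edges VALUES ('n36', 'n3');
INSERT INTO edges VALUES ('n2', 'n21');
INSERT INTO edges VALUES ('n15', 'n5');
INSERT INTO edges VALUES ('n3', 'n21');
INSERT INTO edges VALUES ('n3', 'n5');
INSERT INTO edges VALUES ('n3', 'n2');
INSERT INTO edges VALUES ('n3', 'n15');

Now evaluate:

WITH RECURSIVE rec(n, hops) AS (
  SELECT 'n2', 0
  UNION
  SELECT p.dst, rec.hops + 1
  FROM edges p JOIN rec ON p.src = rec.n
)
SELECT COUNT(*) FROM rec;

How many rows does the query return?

Base: (n2, hops=0).
Iteration 1: edges from {n2} -> (n21, hops=1).
Iteration 2: edges from {n21} -> (n15, hops=2).
Iteration 3: edges from {n15} -> (n5, hops=3).
Iteration 4: no outgoing edges from {n5}; recursion stops.
Total rows emitted: 4.

4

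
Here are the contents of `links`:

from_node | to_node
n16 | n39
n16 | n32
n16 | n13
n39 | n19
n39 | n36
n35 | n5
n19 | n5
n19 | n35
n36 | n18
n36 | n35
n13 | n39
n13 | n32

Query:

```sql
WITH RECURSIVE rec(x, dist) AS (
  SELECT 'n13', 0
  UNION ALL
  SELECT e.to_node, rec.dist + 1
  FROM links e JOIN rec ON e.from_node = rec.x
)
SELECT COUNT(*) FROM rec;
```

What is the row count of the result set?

Base: (n13, dist=0).
Iteration 1: edges from {n13} -> (n32, dist=1), (n39, dist=1).
Iteration 2: edges from {n32,n39} -> (n19, dist=2), (n36, dist=2).
Iteration 3: edges from {n19,n36} -> (n18, dist=3), (n35, dist=3) x2, (n5, dist=3). [UNION ALL keeps all 4 new rows, including repeats]
Iteration 4: edges from {n18,n35,n5} -> (n5, dist=4) x2. [UNION ALL keeps all 2 new rows, including repeats]
Iteration 5: no outgoing edges from {n5}; recursion stops.
Total rows emitted: 11.

11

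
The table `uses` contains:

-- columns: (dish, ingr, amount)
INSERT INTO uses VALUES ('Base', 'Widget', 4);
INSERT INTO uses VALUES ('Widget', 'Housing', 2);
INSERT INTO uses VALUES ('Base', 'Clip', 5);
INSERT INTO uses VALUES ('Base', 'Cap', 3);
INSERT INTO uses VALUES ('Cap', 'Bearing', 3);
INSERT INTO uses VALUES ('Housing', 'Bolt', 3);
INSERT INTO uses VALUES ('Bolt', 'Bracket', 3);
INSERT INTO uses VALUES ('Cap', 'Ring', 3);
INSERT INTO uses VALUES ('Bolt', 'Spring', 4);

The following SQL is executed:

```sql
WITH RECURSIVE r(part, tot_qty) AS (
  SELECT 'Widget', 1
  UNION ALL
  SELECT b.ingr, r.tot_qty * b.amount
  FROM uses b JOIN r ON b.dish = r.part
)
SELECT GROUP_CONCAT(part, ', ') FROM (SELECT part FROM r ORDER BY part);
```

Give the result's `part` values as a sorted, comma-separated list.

Bolt, Bracket, Housing, Spring, Widget

Base: (Widget, tot_qty=1).
Iteration 1: components of {Widget} -> Housing = 1*2 = 2.
Iteration 2: components of {Housing} -> Bolt = 2*3 = 6.
Iteration 3: components of {Bolt} -> Bracket = 6*3 = 18, Spring = 6*4 = 24.
Iteration 4: no further components; recursion stops.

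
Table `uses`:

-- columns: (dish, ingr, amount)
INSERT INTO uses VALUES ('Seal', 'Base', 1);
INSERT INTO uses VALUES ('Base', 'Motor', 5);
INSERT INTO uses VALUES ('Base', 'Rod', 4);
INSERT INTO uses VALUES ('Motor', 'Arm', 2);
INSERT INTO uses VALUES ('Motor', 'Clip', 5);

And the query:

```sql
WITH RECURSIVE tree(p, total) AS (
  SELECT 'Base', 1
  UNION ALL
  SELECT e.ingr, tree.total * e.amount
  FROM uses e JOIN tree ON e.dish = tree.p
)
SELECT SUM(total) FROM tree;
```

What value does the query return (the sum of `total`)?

45

Base: (Base, total=1).
Iteration 1: components of {Base} -> Motor = 1*5 = 5, Rod = 1*4 = 4.
Iteration 2: components of {Motor,Rod} -> Arm = 5*2 = 10, Clip = 5*5 = 25.
Iteration 3: no further components; recursion stops.
SUM(total) = 1 + 5 + 4 + 10 + 25 = 45.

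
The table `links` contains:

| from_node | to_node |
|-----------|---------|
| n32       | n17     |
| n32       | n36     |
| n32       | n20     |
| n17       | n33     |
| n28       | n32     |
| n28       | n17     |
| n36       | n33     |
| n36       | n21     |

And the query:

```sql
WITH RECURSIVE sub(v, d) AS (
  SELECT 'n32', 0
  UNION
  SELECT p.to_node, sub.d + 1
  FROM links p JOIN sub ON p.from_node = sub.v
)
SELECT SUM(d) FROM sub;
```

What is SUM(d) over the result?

Base: (n32, d=0).
Iteration 1: edges from {n32} -> (n17, d=1), (n20, d=1), (n36, d=1).
Iteration 2: edges from {n17,n20,n36} -> (n21, d=2), (n33, d=2). [UNION drops 1 duplicate row(s)]
Iteration 3: no outgoing edges from {n21,n33}; recursion stops.
SUM(d) = 0 + 1 + 1 + 1 + 2 + 2 = 7.

7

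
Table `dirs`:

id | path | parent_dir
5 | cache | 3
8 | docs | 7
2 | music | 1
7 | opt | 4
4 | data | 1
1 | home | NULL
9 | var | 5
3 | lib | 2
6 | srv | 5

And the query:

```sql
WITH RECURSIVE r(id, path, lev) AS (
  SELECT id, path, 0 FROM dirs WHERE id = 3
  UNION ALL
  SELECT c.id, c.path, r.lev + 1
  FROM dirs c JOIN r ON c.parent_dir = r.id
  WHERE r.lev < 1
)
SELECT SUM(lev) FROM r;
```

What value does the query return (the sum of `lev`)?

Base: id=3 (lib) at lev 0.
Iteration 1: rows with parent_dir in {3} -> cache (id 5, lev 1).
Iteration 2: lev < 1 fails for all current rows; recursion stops.
SUM(lev) = 0 + 1 = 1.

1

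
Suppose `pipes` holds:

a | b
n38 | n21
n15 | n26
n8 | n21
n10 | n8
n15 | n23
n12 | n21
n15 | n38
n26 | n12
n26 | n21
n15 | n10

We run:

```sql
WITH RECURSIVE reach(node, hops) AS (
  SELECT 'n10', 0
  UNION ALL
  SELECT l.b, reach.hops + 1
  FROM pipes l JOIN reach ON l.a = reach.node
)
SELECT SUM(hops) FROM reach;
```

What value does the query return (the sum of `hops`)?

3

Base: (n10, hops=0).
Iteration 1: edges from {n10} -> (n8, hops=1).
Iteration 2: edges from {n8} -> (n21, hops=2).
Iteration 3: no outgoing edges from {n21}; recursion stops.
SUM(hops) = 0 + 1 + 2 = 3.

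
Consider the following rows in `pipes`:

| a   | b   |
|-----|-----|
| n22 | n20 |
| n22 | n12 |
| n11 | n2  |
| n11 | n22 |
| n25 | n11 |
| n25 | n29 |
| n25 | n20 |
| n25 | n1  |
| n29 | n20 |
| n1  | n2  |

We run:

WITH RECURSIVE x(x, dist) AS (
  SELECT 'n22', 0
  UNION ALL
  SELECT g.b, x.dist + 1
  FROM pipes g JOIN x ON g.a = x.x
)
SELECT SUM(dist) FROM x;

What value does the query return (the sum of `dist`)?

2

Base: (n22, dist=0).
Iteration 1: edges from {n22} -> (n12, dist=1), (n20, dist=1).
Iteration 2: no outgoing edges from {n12,n20}; recursion stops.
SUM(dist) = 0 + 1 + 1 = 2.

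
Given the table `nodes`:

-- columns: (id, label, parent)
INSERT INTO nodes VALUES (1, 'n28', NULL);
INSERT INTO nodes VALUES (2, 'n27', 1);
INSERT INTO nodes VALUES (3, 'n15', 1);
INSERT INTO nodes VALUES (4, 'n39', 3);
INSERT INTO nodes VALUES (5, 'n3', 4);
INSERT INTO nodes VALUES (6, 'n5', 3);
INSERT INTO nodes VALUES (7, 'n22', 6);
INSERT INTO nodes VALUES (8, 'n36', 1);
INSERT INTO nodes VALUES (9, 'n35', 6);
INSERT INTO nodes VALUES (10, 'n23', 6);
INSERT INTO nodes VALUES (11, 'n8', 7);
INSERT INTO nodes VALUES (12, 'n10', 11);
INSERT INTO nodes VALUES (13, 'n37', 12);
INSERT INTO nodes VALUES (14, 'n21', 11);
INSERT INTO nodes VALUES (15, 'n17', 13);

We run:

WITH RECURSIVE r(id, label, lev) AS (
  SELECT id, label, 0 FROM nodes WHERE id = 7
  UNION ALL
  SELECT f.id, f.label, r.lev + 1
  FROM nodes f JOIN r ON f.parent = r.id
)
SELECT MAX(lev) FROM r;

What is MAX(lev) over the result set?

Base: id=7 (n22) at lev 0.
Iteration 1: rows with parent in {7} -> n8 (id 11, lev 1).
Iteration 2: rows with parent in {11} -> n10 (id 12, lev 2), n21 (id 14, lev 2).
Iteration 3: rows with parent in {12,14} -> n37 (id 13, lev 3).
Iteration 4: rows with parent in {13} -> n17 (id 15, lev 4).
Iteration 5: no rows with parent in {15}; recursion stops.
lev values: 0, 1, 2, 2, 3, 4; the maximum is 4.

4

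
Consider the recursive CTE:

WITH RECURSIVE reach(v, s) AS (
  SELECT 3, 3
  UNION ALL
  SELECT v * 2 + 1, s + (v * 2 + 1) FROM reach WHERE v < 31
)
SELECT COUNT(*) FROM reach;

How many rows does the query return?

4

Base: v=3, s=3.
Iteration 1: 3 < 31 holds -> v = 3 * 2 + 1 = 7, s = 3 + 7 = 10.
Iteration 2: 7 < 31 holds -> v = 7 * 2 + 1 = 15, s = 10 + 15 = 25.
Iteration 3: 15 < 31 holds -> v = 15 * 2 + 1 = 31, s = 25 + 31 = 56.
Iteration 4: 31 < 31 fails; recursion stops.
Total rows emitted: 4.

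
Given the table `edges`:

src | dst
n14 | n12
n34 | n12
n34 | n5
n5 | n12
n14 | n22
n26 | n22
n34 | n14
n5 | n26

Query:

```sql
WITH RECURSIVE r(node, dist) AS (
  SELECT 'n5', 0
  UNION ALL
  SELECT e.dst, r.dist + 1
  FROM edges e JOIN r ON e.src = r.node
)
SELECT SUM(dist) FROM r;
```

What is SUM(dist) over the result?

4

Base: (n5, dist=0).
Iteration 1: edges from {n5} -> (n12, dist=1), (n26, dist=1).
Iteration 2: edges from {n12,n26} -> (n22, dist=2).
Iteration 3: no outgoing edges from {n22}; recursion stops.
SUM(dist) = 0 + 1 + 1 + 2 = 4.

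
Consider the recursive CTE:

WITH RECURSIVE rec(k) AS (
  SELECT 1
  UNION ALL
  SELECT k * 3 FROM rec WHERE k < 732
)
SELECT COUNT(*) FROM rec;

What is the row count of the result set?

8

Base: k=1.
Iteration 1: 1 < 732 holds -> k = 1 * 3 = 3.
Iteration 2: 3 < 732 holds -> k = 3 * 3 = 9.
Iteration 3: 9 < 732 holds -> k = 9 * 3 = 27.
Iteration 4: 27 < 732 holds -> k = 27 * 3 = 81.
Iteration 5: 81 < 732 holds -> k = 81 * 3 = 243.
Iteration 6: 243 < 732 holds -> k = 243 * 3 = 729.
Iteration 7: 729 < 732 holds -> k = 729 * 3 = 2187.
Iteration 8: 2187 < 732 fails; recursion stops.
Total rows emitted: 8.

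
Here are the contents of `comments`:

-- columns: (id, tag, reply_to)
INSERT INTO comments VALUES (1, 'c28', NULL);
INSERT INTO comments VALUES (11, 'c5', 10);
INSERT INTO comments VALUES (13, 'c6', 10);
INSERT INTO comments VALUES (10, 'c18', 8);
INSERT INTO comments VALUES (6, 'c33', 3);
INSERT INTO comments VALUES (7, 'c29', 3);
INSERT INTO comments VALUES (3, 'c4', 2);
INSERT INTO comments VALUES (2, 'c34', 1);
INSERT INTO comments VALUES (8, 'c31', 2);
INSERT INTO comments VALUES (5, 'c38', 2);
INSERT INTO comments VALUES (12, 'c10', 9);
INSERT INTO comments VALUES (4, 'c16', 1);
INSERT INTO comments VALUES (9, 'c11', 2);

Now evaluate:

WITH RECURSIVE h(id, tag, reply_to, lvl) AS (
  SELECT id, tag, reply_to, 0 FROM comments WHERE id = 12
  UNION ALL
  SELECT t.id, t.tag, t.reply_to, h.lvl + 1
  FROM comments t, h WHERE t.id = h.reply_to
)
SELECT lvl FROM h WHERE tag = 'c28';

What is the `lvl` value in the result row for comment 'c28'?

3

Base: id=12 (c10), reply_to=9, lvl 0.
Iteration 1: join on id=9 -> c11 (id 9, reply_to=2, lvl 1).
Iteration 2: join on id=2 -> c34 (id 2, reply_to=1, lvl 2).
Iteration 3: join on id=1 -> c28 (id 1, reply_to=NULL, lvl 3).
Iteration 4: reply_to is NULL; no match; recursion stops.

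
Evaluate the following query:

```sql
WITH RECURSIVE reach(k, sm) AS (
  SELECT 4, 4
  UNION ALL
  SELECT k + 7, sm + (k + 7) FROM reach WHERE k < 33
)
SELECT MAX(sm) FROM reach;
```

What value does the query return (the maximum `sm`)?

Base: k=4, sm=4.
Iteration 1: 4 < 33 holds -> k = 4 + 7 = 11, sm = 4 + 11 = 15.
Iteration 2: 11 < 33 holds -> k = 11 + 7 = 18, sm = 15 + 18 = 33.
Iteration 3: 18 < 33 holds -> k = 18 + 7 = 25, sm = 33 + 25 = 58.
Iteration 4: 25 < 33 holds -> k = 25 + 7 = 32, sm = 58 + 32 = 90.
Iteration 5: 32 < 33 holds -> k = 32 + 7 = 39, sm = 90 + 39 = 129.
Iteration 6: 39 < 33 fails; recursion stops.
sm values: 4, 15, 33, 58, 90, 129; the maximum is 129.

129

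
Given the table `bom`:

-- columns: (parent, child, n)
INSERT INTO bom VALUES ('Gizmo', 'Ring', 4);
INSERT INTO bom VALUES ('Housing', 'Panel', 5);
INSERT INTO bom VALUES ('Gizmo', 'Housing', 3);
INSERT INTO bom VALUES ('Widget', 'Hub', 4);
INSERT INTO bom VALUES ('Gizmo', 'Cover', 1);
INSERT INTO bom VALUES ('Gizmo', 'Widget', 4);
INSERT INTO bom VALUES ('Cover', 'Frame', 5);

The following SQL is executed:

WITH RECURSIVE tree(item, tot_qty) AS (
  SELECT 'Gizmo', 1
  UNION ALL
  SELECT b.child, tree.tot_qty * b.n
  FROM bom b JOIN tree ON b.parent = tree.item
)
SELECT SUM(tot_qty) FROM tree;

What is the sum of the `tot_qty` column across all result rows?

49

Base: (Gizmo, tot_qty=1).
Iteration 1: components of {Gizmo} -> Cover = 1*1 = 1, Housing = 1*3 = 3, Ring = 1*4 = 4, Widget = 1*4 = 4.
Iteration 2: components of {Cover,Housing,Ring,Widget} -> Frame = 1*5 = 5, Hub = 4*4 = 16, Panel = 3*5 = 15.
Iteration 3: no further components; recursion stops.
SUM(tot_qty) = 1 + 4 + 1 + 3 + 4 + 16 + 5 + 15 = 49.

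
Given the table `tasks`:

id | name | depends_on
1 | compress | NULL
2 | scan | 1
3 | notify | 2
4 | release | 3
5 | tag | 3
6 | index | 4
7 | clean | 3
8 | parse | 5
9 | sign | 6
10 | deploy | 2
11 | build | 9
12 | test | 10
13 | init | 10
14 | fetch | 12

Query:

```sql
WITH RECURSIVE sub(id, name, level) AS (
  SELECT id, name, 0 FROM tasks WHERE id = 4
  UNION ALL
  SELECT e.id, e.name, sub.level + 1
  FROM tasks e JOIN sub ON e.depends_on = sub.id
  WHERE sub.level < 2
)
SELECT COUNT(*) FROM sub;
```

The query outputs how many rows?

Base: id=4 (release) at level 0.
Iteration 1: rows with depends_on in {4} -> index (id 6, level 1).
Iteration 2: rows with depends_on in {6} -> sign (id 9, level 2).
Iteration 3: level < 2 fails for all current rows; recursion stops.
Total rows emitted: 3.

3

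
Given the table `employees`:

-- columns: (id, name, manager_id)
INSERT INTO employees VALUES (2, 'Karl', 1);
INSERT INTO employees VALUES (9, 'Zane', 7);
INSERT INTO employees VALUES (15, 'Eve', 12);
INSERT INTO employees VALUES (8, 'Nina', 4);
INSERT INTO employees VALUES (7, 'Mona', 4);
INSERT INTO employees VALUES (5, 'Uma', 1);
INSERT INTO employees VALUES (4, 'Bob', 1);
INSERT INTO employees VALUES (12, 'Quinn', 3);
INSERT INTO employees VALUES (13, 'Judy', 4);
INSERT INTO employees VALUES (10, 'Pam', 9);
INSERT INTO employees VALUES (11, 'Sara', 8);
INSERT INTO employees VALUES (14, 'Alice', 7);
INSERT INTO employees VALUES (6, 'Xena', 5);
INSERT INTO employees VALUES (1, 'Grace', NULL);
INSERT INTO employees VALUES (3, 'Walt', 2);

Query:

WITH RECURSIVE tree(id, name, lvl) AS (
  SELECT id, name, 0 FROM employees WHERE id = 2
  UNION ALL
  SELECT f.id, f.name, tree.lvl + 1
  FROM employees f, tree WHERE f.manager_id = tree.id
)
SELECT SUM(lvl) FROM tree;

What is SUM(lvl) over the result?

6

Base: id=2 (Karl) at lvl 0.
Iteration 1: rows with manager_id in {2} -> Walt (id 3, lvl 1).
Iteration 2: rows with manager_id in {3} -> Quinn (id 12, lvl 2).
Iteration 3: rows with manager_id in {12} -> Eve (id 15, lvl 3).
Iteration 4: no rows with manager_id in {15}; recursion stops.
SUM(lvl) = 0 + 1 + 2 + 3 = 6.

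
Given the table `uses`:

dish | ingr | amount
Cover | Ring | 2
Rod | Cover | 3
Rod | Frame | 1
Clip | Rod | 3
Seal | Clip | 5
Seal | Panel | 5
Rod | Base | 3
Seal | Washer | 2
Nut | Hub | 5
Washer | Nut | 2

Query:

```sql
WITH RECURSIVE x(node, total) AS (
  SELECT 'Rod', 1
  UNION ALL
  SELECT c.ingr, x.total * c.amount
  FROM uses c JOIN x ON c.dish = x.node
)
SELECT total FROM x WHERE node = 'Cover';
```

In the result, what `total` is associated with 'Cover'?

3

Base: (Rod, total=1).
Iteration 1: components of {Rod} -> Base = 1*3 = 3, Cover = 1*3 = 3, Frame = 1*1 = 1.
Iteration 2: components of {Base,Cover,Frame} -> Ring = 3*2 = 6.
Iteration 3: no further components; recursion stops.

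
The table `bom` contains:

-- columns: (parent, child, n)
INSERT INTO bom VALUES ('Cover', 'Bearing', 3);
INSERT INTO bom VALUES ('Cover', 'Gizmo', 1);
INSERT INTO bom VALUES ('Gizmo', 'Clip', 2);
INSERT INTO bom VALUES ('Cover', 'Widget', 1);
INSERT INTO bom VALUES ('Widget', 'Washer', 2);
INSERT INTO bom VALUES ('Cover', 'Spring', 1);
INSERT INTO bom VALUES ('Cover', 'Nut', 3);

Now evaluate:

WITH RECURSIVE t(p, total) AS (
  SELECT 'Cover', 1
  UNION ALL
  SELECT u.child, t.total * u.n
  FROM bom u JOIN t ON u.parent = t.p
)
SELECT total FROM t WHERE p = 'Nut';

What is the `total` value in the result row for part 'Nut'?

Base: (Cover, total=1).
Iteration 1: components of {Cover} -> Bearing = 1*3 = 3, Gizmo = 1*1 = 1, Nut = 1*3 = 3, Spring = 1*1 = 1, Widget = 1*1 = 1.
Iteration 2: components of {Bearing,Gizmo,Nut,Spring,Widget} -> Clip = 1*2 = 2, Washer = 1*2 = 2.
Iteration 3: no further components; recursion stops.

3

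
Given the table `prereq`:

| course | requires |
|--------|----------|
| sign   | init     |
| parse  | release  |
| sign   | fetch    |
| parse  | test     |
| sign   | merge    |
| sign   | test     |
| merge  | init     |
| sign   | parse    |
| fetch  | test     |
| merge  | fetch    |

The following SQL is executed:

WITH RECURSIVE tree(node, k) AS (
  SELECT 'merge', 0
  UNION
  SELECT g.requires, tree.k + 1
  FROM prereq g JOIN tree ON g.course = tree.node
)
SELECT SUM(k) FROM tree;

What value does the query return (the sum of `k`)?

Base: (merge, k=0).
Iteration 1: edges from {merge} -> (fetch, k=1), (init, k=1).
Iteration 2: edges from {fetch,init} -> (test, k=2).
Iteration 3: no outgoing edges from {test}; recursion stops.
SUM(k) = 0 + 1 + 1 + 2 = 4.

4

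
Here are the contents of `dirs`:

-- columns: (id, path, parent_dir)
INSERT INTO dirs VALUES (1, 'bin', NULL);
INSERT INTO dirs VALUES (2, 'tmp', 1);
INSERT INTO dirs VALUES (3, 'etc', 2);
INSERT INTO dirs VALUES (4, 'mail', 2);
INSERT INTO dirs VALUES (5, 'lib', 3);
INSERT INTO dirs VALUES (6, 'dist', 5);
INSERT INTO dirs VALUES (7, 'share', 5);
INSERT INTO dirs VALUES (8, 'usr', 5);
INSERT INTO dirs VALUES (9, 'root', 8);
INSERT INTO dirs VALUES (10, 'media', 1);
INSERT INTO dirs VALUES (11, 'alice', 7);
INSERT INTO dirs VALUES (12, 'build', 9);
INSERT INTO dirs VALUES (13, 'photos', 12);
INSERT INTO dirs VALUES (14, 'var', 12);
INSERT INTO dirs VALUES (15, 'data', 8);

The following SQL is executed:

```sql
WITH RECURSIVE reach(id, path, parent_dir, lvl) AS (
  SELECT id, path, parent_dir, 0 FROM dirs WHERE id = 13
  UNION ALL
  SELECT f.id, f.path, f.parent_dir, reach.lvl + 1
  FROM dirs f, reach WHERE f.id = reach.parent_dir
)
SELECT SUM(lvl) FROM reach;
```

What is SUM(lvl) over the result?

28

Base: id=13 (photos), parent_dir=12, lvl 0.
Iteration 1: join on id=12 -> build (id 12, parent_dir=9, lvl 1).
Iteration 2: join on id=9 -> root (id 9, parent_dir=8, lvl 2).
Iteration 3: join on id=8 -> usr (id 8, parent_dir=5, lvl 3).
Iteration 4: join on id=5 -> lib (id 5, parent_dir=3, lvl 4).
Iteration 5: join on id=3 -> etc (id 3, parent_dir=2, lvl 5).
Iteration 6: join on id=2 -> tmp (id 2, parent_dir=1, lvl 6).
Iteration 7: join on id=1 -> bin (id 1, parent_dir=NULL, lvl 7).
Iteration 8: parent_dir is NULL; no match; recursion stops.
SUM(lvl) = 0 + 1 + 2 + 3 + 4 + 5 + 6 + 7 = 28.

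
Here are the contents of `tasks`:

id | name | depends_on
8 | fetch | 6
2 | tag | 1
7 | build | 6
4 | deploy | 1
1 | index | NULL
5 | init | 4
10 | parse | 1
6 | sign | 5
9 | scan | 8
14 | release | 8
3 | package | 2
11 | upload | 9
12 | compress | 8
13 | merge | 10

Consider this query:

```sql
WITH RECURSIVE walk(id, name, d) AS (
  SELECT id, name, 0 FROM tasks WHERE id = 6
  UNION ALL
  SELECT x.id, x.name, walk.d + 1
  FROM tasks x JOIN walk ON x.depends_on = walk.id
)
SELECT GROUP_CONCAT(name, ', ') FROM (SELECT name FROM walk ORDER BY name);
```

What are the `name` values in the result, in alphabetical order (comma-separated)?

Base: id=6 (sign) at d 0.
Iteration 1: rows with depends_on in {6} -> build (id 7, d 1), fetch (id 8, d 1).
Iteration 2: rows with depends_on in {7,8} -> scan (id 9, d 2), compress (id 12, d 2), release (id 14, d 2).
Iteration 3: rows with depends_on in {9,12,14} -> upload (id 11, d 3).
Iteration 4: no rows with depends_on in {11}; recursion stops.

build, compress, fetch, release, scan, sign, upload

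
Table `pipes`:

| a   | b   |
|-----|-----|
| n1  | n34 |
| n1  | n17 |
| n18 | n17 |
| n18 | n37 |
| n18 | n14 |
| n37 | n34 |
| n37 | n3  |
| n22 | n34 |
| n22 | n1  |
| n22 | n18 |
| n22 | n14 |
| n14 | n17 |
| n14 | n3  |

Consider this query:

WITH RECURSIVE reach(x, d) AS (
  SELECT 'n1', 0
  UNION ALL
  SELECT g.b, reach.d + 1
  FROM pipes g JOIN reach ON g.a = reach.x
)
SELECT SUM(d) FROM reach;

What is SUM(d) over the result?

2

Base: (n1, d=0).
Iteration 1: edges from {n1} -> (n17, d=1), (n34, d=1).
Iteration 2: no outgoing edges from {n17,n34}; recursion stops.
SUM(d) = 0 + 1 + 1 = 2.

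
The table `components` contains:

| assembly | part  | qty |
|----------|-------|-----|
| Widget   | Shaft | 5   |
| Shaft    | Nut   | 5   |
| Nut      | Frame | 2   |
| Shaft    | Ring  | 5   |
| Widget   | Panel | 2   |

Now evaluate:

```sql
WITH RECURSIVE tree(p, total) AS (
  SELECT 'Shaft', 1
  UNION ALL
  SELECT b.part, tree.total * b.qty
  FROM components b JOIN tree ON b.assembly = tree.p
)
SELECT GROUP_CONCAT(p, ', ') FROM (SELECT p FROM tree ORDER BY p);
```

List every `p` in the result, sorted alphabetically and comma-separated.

Frame, Nut, Ring, Shaft

Base: (Shaft, total=1).
Iteration 1: components of {Shaft} -> Nut = 1*5 = 5, Ring = 1*5 = 5.
Iteration 2: components of {Nut,Ring} -> Frame = 5*2 = 10.
Iteration 3: no further components; recursion stops.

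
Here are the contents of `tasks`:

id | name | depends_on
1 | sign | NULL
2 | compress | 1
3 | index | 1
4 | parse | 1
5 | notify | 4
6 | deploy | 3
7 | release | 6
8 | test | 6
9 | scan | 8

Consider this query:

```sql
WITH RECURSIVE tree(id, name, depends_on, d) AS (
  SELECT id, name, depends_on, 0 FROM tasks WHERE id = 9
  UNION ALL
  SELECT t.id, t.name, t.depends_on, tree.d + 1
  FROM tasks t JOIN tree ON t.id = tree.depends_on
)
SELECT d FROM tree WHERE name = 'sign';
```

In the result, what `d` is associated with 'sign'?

4

Base: id=9 (scan), depends_on=8, d 0.
Iteration 1: join on id=8 -> test (id 8, depends_on=6, d 1).
Iteration 2: join on id=6 -> deploy (id 6, depends_on=3, d 2).
Iteration 3: join on id=3 -> index (id 3, depends_on=1, d 3).
Iteration 4: join on id=1 -> sign (id 1, depends_on=NULL, d 4).
Iteration 5: depends_on is NULL; no match; recursion stops.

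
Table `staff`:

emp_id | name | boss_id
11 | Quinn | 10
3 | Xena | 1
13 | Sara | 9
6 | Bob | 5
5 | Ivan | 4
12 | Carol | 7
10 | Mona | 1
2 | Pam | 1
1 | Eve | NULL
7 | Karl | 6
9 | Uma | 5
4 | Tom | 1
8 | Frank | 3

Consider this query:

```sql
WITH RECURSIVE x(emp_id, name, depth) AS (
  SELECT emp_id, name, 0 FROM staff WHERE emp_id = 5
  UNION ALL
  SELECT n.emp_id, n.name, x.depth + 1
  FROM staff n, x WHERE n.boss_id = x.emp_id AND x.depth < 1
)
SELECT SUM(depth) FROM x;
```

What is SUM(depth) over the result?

Base: emp_id=5 (Ivan) at depth 0.
Iteration 1: rows with boss_id in {5} -> Bob (id 6, depth 1), Uma (id 9, depth 1).
Iteration 2: depth < 1 fails for all current rows; recursion stops.
SUM(depth) = 0 + 1 + 1 = 2.

2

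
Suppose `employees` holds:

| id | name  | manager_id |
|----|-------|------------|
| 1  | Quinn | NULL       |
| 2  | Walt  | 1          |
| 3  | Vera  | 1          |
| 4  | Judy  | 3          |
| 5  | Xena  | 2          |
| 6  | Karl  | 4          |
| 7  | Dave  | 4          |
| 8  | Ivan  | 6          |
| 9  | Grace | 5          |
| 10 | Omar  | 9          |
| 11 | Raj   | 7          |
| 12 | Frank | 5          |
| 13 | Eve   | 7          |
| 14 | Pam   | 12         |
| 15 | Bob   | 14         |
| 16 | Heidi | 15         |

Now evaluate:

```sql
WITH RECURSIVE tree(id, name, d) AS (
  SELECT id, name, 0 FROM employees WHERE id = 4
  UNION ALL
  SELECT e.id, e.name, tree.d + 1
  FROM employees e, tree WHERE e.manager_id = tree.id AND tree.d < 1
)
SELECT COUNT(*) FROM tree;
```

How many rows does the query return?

3

Base: id=4 (Judy) at d 0.
Iteration 1: rows with manager_id in {4} -> Karl (id 6, d 1), Dave (id 7, d 1).
Iteration 2: d < 1 fails for all current rows; recursion stops.
Total rows emitted: 3.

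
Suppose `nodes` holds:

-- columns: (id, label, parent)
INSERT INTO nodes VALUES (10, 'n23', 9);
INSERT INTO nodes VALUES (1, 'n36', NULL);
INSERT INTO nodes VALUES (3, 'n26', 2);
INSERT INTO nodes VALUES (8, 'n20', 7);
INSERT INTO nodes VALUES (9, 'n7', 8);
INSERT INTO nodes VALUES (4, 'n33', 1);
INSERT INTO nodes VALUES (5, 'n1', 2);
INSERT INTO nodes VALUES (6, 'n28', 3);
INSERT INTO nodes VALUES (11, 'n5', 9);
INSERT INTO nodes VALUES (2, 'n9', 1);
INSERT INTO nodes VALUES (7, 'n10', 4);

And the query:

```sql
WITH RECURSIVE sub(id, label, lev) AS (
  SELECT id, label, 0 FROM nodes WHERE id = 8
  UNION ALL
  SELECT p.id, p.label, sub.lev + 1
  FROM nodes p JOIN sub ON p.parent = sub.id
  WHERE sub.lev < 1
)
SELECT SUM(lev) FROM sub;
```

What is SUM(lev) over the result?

Base: id=8 (n20) at lev 0.
Iteration 1: rows with parent in {8} -> n7 (id 9, lev 1).
Iteration 2: lev < 1 fails for all current rows; recursion stops.
SUM(lev) = 0 + 1 = 1.

1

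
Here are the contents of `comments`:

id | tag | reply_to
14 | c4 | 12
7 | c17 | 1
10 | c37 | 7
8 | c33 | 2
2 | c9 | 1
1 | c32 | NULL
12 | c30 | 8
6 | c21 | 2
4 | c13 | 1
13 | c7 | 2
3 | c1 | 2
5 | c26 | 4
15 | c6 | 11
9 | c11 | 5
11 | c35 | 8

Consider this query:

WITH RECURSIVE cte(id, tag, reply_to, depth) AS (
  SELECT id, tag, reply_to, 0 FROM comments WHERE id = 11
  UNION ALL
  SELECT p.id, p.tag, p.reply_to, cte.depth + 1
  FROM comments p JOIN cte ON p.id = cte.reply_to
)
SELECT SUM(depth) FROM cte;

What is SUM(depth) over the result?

Base: id=11 (c35), reply_to=8, depth 0.
Iteration 1: join on id=8 -> c33 (id 8, reply_to=2, depth 1).
Iteration 2: join on id=2 -> c9 (id 2, reply_to=1, depth 2).
Iteration 3: join on id=1 -> c32 (id 1, reply_to=NULL, depth 3).
Iteration 4: reply_to is NULL; no match; recursion stops.
SUM(depth) = 0 + 1 + 2 + 3 = 6.

6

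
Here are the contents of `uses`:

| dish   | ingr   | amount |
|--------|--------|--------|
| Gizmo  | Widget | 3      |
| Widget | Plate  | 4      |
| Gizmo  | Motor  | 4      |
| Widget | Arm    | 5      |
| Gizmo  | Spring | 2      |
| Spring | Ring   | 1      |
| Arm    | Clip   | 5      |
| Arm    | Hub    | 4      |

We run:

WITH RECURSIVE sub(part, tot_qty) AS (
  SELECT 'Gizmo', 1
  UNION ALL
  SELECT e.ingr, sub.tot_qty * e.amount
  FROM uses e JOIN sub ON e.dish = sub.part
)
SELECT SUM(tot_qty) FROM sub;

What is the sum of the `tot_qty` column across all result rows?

Base: (Gizmo, tot_qty=1).
Iteration 1: components of {Gizmo} -> Motor = 1*4 = 4, Spring = 1*2 = 2, Widget = 1*3 = 3.
Iteration 2: components of {Motor,Spring,Widget} -> Arm = 3*5 = 15, Plate = 3*4 = 12, Ring = 2*1 = 2.
Iteration 3: components of {Arm,Plate,Ring} -> Clip = 15*5 = 75, Hub = 15*4 = 60.
Iteration 4: no further components; recursion stops.
SUM(tot_qty) = 1 + 3 + 4 + 2 + 12 + 15 + 2 + 75 + 60 = 174.

174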